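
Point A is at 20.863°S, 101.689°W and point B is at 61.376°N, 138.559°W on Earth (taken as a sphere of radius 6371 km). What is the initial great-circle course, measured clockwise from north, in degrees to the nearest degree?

343°

Δλ = -36.870° = -0.6435 rad.
y = sin Δλ · cos φ₂ = (-0.6000)(0.4791) = -0.2874
x = cos φ₁ sin φ₂ − sin φ₁ cos φ₂ cos Δλ = (0.9344)(0.8778) − (-0.3561)(0.4791)(0.8000) = 0.9567
θ = atan2(y, x) = -16.72°; adding 360° gives 343°.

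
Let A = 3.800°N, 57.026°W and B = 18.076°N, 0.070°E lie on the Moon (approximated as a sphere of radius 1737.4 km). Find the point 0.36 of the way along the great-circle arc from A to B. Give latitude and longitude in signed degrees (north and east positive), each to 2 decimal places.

10.21°, -37.14°

The central angle between A and B is δ = 1.0053 rad.
With f = 0.36, the slerp weights are sin((1−f)δ)/sin δ = 0.7105 and sin(fδ)/sin δ = 0.4193.
Weighted sum of the unit vectors: (0.7105)·(0.5431,-0.8371,0.0663) + (0.4193)·(0.9506,0.0012,0.3103) = (0.7845, -0.5943, 0.1772).
Converting back: φ = atan2(z, √(x²+y²)) = 10.21°, λ = atan2(y, x) = -37.14°.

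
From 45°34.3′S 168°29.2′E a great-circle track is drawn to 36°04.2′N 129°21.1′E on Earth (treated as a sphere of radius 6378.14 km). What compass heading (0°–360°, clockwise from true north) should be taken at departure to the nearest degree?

With φ₁ = -0.7954, φ₂ = 0.6295, Δλ = -0.6830 rad, the forward-azimuth formula gives
θ = atan2( sin Δλ cos φ₂ , cos φ₁ sin φ₂ − sin φ₁ cos φ₂ cos Δλ ) = atan2(-0.5102, 0.8599) = -30.68°.
Adding 360° brings this into [0°, 360°): 329°.

329°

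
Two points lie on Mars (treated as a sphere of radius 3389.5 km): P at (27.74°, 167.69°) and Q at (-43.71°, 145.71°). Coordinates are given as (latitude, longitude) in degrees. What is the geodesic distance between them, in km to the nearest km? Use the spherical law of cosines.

In radians: φ₁ = 0.4842, φ₂ = -0.7629, Δλ = -21.980° = -0.3836 rad.
cos c = sin φ₁ sin φ₂ + cos φ₁ cos φ₂ cos Δλ = (0.4655)(-0.6910) + (0.8851)(0.7228)(0.9273) = 0.27163,
so c = arccos(0.27163) = 1.29571 rad.
Distance = R·c = 3389.5 × 1.2957 ≈ 4392 km.

4392 km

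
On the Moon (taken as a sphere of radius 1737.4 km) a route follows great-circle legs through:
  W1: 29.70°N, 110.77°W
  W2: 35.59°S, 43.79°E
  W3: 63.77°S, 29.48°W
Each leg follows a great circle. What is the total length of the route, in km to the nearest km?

6342 km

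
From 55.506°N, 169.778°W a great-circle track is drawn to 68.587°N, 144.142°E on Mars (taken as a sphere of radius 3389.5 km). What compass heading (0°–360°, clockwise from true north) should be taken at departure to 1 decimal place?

With φ₁ = 0.9688, φ₂ = 1.1971, Δλ = -0.8042 rad, the forward-azimuth formula gives
θ = atan2( sin Δλ cos φ₂ , cos φ₁ sin φ₂ − sin φ₁ cos φ₂ cos Δλ ) = atan2(-0.2630, 0.3185) = -39.54°.
Adding 360° brings this into [0°, 360°): 320.5°.

320.5°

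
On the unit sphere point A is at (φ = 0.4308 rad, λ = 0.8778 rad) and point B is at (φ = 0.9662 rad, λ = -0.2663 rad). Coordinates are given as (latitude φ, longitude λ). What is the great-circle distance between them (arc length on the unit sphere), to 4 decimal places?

Let φ₁ = 0.4308 rad, φ₂ = 0.9662 rad, and Δλ = -1.1441 rad.
Haversine: a = sin²(Δφ/2) + cos φ₁ cos φ₂ sin²(Δλ/2) = 0.0700 + (0.9086)(0.5684)(0.2931) = 0.22134.
Central angle c = 2·arcsin(√a) = 0.97963 rad.
On the unit sphere the arc length equals the central angle: 0.9796.

0.9796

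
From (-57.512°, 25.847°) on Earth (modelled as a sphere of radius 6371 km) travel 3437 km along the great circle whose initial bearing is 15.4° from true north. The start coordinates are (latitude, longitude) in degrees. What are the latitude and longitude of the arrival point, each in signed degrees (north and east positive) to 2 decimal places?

Angular distance δ = d/R = 3437/6371 = 0.53948 rad; initial bearing θ = 0.2688 rad.
sin φ₂ = sin φ₁ cos δ + cos φ₁ sin δ cos θ = (-0.8435)(0.8580) + (0.5371)(0.5137)(0.9641) = -0.4577, so φ₂ = -27.24°.
Δλ = atan2(sin θ sin δ cos φ₁, cos δ − sin φ₁ sin φ₂) = atan2(0.0733, 0.4719) = 8.826°.
λ₂ = 25.847° + 8.826° = 34.67°.

-27.24°, 34.67°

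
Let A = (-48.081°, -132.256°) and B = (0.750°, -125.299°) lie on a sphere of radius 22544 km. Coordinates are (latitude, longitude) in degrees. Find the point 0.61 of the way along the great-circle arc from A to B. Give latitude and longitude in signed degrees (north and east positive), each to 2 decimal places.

-18.33°, -127.42°

The central angle between A and B is δ = 0.8588 rad.
With f = 0.61, the slerp weights are sin((1−f)δ)/sin δ = 0.4342 and sin(fδ)/sin δ = 0.6608.
Weighted sum of the unit vectors: (0.4342)·(-0.4492,-0.4945,-0.7441) + (0.6608)·(-0.5778,-0.8161,0.0131) = (-0.5768, -0.7539, -0.3144).
Converting back: φ = atan2(z, √(x²+y²)) = -18.33°, λ = atan2(y, x) = -127.42°.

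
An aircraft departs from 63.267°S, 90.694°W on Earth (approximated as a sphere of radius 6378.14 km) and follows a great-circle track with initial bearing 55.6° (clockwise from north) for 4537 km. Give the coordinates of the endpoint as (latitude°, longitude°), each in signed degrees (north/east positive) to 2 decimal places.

-30.70°, -51.90°

Angular distance δ = d/R = 4537/6378.14 = 0.71134 rad; initial bearing θ = 0.9704 rad.
sin φ₂ = sin φ₁ cos δ + cos φ₁ sin δ cos θ = (-0.8931)(0.7575) + (0.4498)(0.6528)(0.5650) = -0.5106, so φ₂ = -30.70°.
Δλ = atan2(sin θ sin δ cos φ₁, cos δ − sin φ₁ sin φ₂) = atan2(0.2423, 0.3015) = 38.792°.
λ₂ = -90.694° + 38.792° = -51.90°.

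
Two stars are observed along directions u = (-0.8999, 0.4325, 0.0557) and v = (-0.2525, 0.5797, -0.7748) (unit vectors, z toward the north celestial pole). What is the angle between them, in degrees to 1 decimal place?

u·v = 0.4348; |u| = 1.0000, |v| = 1.0001.
cos θ = (u·v)/(|u||v|) = 0.4348, so θ = 64.2°.

64.2°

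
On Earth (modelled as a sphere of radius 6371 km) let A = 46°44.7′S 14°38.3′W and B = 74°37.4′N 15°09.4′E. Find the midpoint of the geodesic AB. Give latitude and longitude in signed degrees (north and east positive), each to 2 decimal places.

14.31°, -6.45°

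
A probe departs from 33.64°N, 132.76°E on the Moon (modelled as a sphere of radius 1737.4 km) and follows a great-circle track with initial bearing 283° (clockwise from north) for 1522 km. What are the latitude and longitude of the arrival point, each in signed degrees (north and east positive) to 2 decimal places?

29.90°, 73.05°

Angular distance δ = d/R = 1522/1737.4 = 0.87602 rad; initial bearing θ = 4.9393 rad.
sin φ₂ = sin φ₁ cos δ + cos φ₁ sin δ cos θ = (0.5540)(0.6402) + (0.8325)(0.7682)(0.2250) = 0.4985, so φ₂ = 29.90°.
Δλ = atan2(sin θ sin δ cos φ₁, cos δ − sin φ₁ sin φ₂) = atan2(-0.6232, 0.3640) = -59.707°.
λ₂ = 132.760° − 59.707° = 73.05°.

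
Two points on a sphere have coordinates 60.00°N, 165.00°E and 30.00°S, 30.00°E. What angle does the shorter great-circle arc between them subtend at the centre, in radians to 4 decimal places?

2.4027 rad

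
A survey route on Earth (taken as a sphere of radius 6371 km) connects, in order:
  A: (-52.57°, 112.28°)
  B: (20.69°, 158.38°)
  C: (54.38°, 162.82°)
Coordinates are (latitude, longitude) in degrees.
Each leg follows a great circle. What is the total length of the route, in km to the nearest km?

Leg A→B: central angle 1.4569 rad, distance 9281.6 km.
Leg B→C: central angle 0.5909 rad, distance 3764.9 km.
Total: 9281.6 + 3764.9 ≈ 13046 km.

13046 km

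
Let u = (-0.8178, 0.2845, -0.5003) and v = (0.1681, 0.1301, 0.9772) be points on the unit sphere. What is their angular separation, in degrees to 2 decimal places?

126.11°

u·v = -0.5894; |u| = 1.0000, |v| = 1.0001.
cos θ = (u·v)/(|u||v|) = -0.5893, so θ = 126.11°.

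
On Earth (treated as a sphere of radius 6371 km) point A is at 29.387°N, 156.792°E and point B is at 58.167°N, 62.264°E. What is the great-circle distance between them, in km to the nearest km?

With latitudes φ₁ = 29.387°, φ₂ = 58.167° and longitude difference Δλ = -94.528°:
cos c = sin φ₁ sin φ₂ + cos φ₁ cos φ₂ cos Δλ = (0.4907)(0.8496) + (0.8713)(0.5274)(-0.0789) = 0.38062,
so c = arccos(0.38062) = 1.18033 rad.
Distance = R·c = 6371 × 1.1803 ≈ 7520 km.

7520 km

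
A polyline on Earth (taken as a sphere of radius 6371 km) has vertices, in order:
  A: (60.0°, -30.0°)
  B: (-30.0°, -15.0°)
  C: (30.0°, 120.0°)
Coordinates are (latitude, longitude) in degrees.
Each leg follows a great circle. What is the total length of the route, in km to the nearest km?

Leg A→B: central angle 1.5856 rad, distance 10101.5 km.
Leg B→C: central angle 2.4660 rad, distance 15710.8 km.
Total: 10101.5 + 15710.8 ≈ 25812 km.

25812 km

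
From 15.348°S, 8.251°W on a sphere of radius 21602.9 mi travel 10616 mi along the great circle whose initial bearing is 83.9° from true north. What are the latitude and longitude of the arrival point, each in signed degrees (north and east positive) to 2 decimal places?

-10.66°, 20.27°

Angular distance δ = d/R = 10616/21602.9 = 0.49142 rad; initial bearing θ = 1.4643 rad.
sin φ₂ = sin φ₁ cos δ + cos φ₁ sin δ cos θ = (-0.2647)(0.8817) + (0.9643)(0.4719)(0.1063) = -0.1850, so φ₂ = -10.66°.
Δλ = atan2(sin θ sin δ cos φ₁, cos δ − sin φ₁ sin φ₂) = atan2(0.4525, 0.8327) = 28.519°.
λ₂ = -8.251° + 28.519° = 20.27°.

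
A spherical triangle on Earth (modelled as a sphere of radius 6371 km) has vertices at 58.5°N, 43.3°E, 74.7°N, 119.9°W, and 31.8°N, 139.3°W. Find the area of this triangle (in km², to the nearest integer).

3490531 km²

Side lengths (central angles): a = 0.7673, b = 1.5651, c = 0.8087 rad; semiperimeter s = 1.5705.
By l'Huilier's theorem, tan(E/4) = √[tan(s/2) tan((s−a)/2) tan((s−b)/2) tan((s−c)/2)], giving spherical excess E = 0.0860 rad.
Area = E·R² = 0.0860 × (6371)² ≈ 3490531 km².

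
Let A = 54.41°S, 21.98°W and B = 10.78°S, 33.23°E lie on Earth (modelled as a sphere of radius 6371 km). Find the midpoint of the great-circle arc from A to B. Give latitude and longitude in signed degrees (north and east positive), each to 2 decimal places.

Central angle δ = 1.0721 rad. Interpolating on the sphere with fraction f = 0.5:
P = [sin((1−f)δ)·A + sin(fδ)·B] / sin δ = 0.5816·A + 0.5816·B in Cartesian coordinates,
giving P = (0.7917, 0.1864, -0.5817), i.e. latitude -35.57°, longitude 13.25°.

-35.57°, 13.25°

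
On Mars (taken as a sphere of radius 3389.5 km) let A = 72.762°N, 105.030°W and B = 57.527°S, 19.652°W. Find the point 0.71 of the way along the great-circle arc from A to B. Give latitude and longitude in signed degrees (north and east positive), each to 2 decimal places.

The central angle between A and B is δ = 2.4864 rad.
With f = 0.71, the slerp weights are sin((1−f)δ)/sin δ = 1.0835 and sin(fδ)/sin δ = 1.6102.
Weighted sum of the unit vectors: (1.0835)·(-0.0768,-0.2862,0.9551) + (1.6102)·(0.5056,-0.1806,-0.8436) = (0.7309, -0.6008, -0.3237).
Converting back: φ = atan2(z, √(x²+y²)) = -18.88°, λ = atan2(y, x) = -39.42°.

-18.88°, -39.42°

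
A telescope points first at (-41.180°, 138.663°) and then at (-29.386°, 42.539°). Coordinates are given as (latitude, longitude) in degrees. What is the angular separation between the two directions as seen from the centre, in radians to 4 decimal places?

1.3149 rad

With latitudes φ₁ = -41.180°, φ₂ = -29.386° and longitude difference Δλ = -96.124°:
Haversine: a = sin²(Δφ/2) + cos φ₁ cos φ₂ sin²(Δλ/2) = 0.0106 + (0.7526)(0.8713)(0.5533) = 0.37344.
Central angle c = 2·arcsin(√a) = 1.31489 rad.
So the angular separation is 1.3149 rad.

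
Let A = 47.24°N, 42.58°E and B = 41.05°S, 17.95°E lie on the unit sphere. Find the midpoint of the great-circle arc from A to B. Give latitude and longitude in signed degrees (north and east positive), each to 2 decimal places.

3.17°, 29.61°

Central angle δ = 1.5875 rad. Interpolating on the sphere with fraction f = 0.5:
P = [sin((1−f)δ)·A + sin(fδ)·B] / sin δ = 0.7131·A + 0.7131·B in Cartesian coordinates,
giving P = (0.8681, 0.4933, 0.0553), i.e. latitude 3.17°, longitude 29.61°.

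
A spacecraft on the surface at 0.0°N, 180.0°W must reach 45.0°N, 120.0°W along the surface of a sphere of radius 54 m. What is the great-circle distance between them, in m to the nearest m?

Let φ₁ = 0.0000 rad, φ₂ = 0.7854 rad, and Δλ = 1.0472 rad.
cos c = sin φ₁ sin φ₂ + cos φ₁ cos φ₂ cos Δλ = (0.0000)(0.7071) + (1.0000)(0.7071)(0.5000) = 0.35355,
so c = arccos(0.35355) = 1.20943 rad.
Distance = R·c = 54 × 1.2094 ≈ 65 m.

65 m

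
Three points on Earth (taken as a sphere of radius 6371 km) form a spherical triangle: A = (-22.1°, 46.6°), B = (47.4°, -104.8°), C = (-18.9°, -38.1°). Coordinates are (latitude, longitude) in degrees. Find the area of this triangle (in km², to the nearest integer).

75146694 km²

Side lengths (central angles): a = 1.5559, b = 1.3665, c = 2.5455 rad; semiperimeter s = 2.7340.
By l'Huilier's theorem, tan(E/4) = √[tan(s/2) tan((s−a)/2) tan((s−b)/2) tan((s−c)/2)], giving spherical excess E = 1.8514 rad.
Area = E·R² = 1.8514 × (6371)² ≈ 75146694 km².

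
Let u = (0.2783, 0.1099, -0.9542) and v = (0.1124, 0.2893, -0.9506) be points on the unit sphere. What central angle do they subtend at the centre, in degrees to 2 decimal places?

14.04°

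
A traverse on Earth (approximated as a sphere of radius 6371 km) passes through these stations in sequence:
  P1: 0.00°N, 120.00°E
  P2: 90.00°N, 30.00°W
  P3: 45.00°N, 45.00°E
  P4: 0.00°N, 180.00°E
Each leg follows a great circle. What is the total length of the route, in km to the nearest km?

28355 km

Leg P1→P2: central angle 1.5708 rad, distance 10007.5 km.
Leg P2→P3: central angle 0.7854 rad, distance 5003.8 km.
Leg P3→P4: central angle 2.0944 rad, distance 13343.4 km.
Total: 10007.5 + 5003.8 + 13343.4 ≈ 28355 km.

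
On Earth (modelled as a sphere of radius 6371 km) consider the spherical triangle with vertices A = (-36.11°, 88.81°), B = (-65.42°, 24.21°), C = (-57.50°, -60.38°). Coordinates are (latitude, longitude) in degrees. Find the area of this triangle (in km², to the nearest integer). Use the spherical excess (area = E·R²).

Side lengths (central angles): a = 0.6632, b = 1.4462, c = 0.8229 rad; semiperimeter s = 1.4662.
By l'Huilier's theorem, tan(E/4) = √[tan(s/2) tan((s−a)/2) tan((s−b)/2) tan((s−c)/2)], giving spherical excess E = 0.1425 rad.
Area = E·R² = 0.1425 × (6371)² ≈ 5782560 km².

5782560 km²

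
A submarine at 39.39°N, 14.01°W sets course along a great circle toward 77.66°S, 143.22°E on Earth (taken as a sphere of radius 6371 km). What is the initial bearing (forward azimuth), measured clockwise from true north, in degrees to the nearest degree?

With φ₁ = 0.6875, φ₂ = -1.3554, Δλ = 2.7442 rad, the forward-azimuth formula gives
θ = atan2( sin Δλ cos φ₂ , cos φ₁ sin φ₂ − sin φ₁ cos φ₂ cos Δλ ) = atan2(0.0827, -0.6299) = 172.52°.
So the initial bearing is 173°.

173°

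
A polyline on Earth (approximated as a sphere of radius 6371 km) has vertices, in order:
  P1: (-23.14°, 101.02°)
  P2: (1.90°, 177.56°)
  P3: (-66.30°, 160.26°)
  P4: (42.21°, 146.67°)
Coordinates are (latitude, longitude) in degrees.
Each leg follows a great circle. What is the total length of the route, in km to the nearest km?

Leg P1→P2: central angle 1.3685 rad, distance 8718.9 km.
Leg P2→P3: central angle 1.2098 rad, distance 7707.7 km.
Leg P3→P4: central angle 1.9027 rad, distance 12121.8 km.
Total: 8718.9 + 7707.7 + 12121.8 ≈ 28548 km.

28548 km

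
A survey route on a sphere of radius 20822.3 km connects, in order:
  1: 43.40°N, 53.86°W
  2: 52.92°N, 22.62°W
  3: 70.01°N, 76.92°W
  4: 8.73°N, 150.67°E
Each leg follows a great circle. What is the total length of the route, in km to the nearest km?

Leg 1→2: central angle 0.3957 rad, distance 8240.4 km.
Leg 2→3: central angle 0.5156 rad, distance 10735.6 km.
Leg 3→4: central angle 1.6562 rad, distance 34484.9 km.
Total: 8240.4 + 10735.6 + 34484.9 ≈ 53461 km.

53461 km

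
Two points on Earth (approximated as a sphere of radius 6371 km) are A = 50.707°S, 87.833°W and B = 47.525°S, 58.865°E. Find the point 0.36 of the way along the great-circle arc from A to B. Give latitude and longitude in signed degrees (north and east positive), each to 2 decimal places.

-73.40°, -49.32°

The central angle between A and B is δ = 1.3557 rad.
With f = 0.36, the slerp weights are sin((1−f)δ)/sin δ = 0.7808 and sin(fδ)/sin δ = 0.4800.
Weighted sum of the unit vectors: (0.7808)·(0.0239,-0.6328,-0.7739) + (0.4800)·(0.3492,0.5780,-0.7376) = (0.1863, -0.2167, -0.9583).
Converting back: φ = atan2(z, √(x²+y²)) = -73.40°, λ = atan2(y, x) = -49.32°.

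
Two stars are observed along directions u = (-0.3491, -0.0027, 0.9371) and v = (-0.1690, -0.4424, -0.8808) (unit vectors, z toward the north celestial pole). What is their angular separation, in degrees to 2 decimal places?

u·v = -0.7652; |u| = 1.0000, |v| = 1.0000.
cos θ = (u·v)/(|u||v|) = -0.7652, so θ = 139.92°.

139.92°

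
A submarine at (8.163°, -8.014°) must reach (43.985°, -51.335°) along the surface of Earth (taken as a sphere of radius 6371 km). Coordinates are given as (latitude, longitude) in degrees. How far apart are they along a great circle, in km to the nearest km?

5773 km

With latitudes φ₁ = 8.163°, φ₂ = 43.985° and longitude difference Δλ = -43.321°:
Haversine: a = sin²(Δφ/2) + cos φ₁ cos φ₂ sin²(Δλ/2) = 0.0946 + (0.9899)(0.7195)(0.1362) = 0.19161.
Central angle c = 2·arcsin(√a) = 0.90616 rad.
Distance = R·c = 6371 × 0.9062 ≈ 5773 km.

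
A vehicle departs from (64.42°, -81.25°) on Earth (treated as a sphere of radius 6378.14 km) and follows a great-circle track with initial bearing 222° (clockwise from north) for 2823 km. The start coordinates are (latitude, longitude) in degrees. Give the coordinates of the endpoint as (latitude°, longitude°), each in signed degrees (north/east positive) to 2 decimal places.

42.66°, -104.19°

Angular distance δ = d/R = 2823/6378.14 = 0.44261 rad; initial bearing θ = 3.8746 rad.
sin φ₂ = sin φ₁ cos δ + cos φ₁ sin δ cos θ = (0.9020)(0.9036) + (0.4318)(0.4283)(-0.7431) = 0.6776, so φ₂ = 42.66°.
Δλ = atan2(sin θ sin δ cos φ₁, cos δ − sin φ₁ sin φ₂) = atan2(-0.1237, 0.2924) = -22.936°.
λ₂ = -81.250° − 22.936° = -104.19°.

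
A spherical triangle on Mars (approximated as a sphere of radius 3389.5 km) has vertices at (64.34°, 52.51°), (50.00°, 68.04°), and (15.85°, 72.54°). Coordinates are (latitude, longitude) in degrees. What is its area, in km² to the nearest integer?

Side lengths (central angles): a = 0.5994, b = 0.8795, c = 0.2885 rad; semiperimeter s = 0.8837.
By l'Huilier's theorem, tan(E/4) = √[tan(s/2) tan((s−a)/2) tan((s−b)/2) tan((s−c)/2)], giving spherical excess E = 0.0264 rad.
Area = E·R² = 0.0264 × (3389.5)² ≈ 303583 km².

303583 km²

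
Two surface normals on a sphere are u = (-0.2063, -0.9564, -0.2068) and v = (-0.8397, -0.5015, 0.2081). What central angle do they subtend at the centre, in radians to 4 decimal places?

0.9149 rad

u·v = 0.6098; |u| = 1.0000, |v| = 1.0000.
cos θ = (u·v)/(|u||v|) = 0.6099, so θ = 0.9149 rad.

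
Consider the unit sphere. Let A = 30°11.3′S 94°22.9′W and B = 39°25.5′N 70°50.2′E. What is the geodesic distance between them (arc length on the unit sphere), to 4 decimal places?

2.8760

With latitudes φ₁ = -30.188°, φ₂ = 39.425° and longitude difference Δλ = 165.218°:
Haversine: a = sin²(Δφ/2) + cos φ₁ cos φ₂ sin²(Δλ/2) = 0.3258 + (0.8644)(0.7725)(0.9835) = 0.98247.
Central angle c = 2·arcsin(√a) = 2.87600 rad.
On the unit sphere the arc length equals the central angle: 2.8760.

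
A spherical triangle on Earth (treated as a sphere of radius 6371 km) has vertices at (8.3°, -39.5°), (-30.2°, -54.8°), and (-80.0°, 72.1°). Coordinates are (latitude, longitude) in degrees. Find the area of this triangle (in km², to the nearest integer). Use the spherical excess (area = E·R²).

13186972 km²

Side lengths (central angles): a = 1.1535, b = 1.7777, c = 0.7193 rad; semiperimeter s = 1.8252.
By l'Huilier's theorem, tan(E/4) = √[tan(s/2) tan((s−a)/2) tan((s−b)/2) tan((s−c)/2)], giving spherical excess E = 0.3249 rad.
Area = E·R² = 0.3249 × (6371)² ≈ 13186972 km².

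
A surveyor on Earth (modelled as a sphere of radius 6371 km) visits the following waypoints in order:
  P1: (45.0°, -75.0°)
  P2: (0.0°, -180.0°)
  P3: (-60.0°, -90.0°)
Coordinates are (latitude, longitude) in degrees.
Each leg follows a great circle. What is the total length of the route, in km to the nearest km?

21188 km

Leg P1→P2: central angle 1.7548 rad, distance 11180.1 km.
Leg P2→P3: central angle 1.5708 rad, distance 10007.5 km.
Total: 11180.1 + 10007.5 ≈ 21188 km.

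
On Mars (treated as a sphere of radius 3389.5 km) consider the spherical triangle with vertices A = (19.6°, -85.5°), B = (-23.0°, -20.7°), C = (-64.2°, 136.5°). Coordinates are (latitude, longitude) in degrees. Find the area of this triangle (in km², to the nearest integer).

Side lengths (central angles): a = 1.5883, b = 2.2227, c = 1.3303 rad; semiperimeter s = 2.5707.
By l'Huilier's theorem, tan(E/4) = √[tan(s/2) tan((s−a)/2) tan((s−b)/2) tan((s−c)/2)], giving spherical excess E = 1.7847 rad.
Area = E·R² = 1.7847 × (3389.5)² ≈ 20503577 km².

20503577 km²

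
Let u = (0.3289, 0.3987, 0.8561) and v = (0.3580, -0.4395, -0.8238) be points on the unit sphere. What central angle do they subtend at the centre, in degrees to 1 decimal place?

139.7°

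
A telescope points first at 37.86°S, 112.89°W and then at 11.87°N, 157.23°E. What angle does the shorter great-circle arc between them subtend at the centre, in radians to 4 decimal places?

With latitudes φ₁ = -37.860°, φ₂ = 11.870° and longitude difference Δλ = -89.880°:
Haversine: a = sin²(Δφ/2) + cos φ₁ cos φ₂ sin²(Δλ/2) = 0.1768 + (0.7895)(0.9786)(0.4990) = 0.56231.
Central angle c = 2·arcsin(√a) = 1.69574 rad.
So the angular separation is 1.6957 rad.

1.6957 rad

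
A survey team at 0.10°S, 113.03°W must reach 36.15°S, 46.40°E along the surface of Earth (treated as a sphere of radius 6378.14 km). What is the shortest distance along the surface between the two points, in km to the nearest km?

With latitudes φ₁ = -0.100°, φ₂ = -36.150° and longitude difference Δλ = 159.430°:
cos c = sin φ₁ sin φ₂ + cos φ₁ cos φ₂ cos Δλ = (-0.0017)(-0.5899) + (1.0000)(0.8075)(-0.9362) = -0.75496,
so c = arccos(-0.75496) = 2.42639 rad.
Distance = R·c = 6378.14 × 2.4264 ≈ 15476 km.

15476 km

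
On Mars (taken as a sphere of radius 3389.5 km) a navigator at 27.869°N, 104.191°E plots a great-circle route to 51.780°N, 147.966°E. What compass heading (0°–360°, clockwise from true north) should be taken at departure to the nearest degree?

41°

With φ₁ = 0.4864, φ₂ = 0.9037, Δλ = 0.7640 rad, the forward-azimuth formula gives
θ = atan2( sin Δλ cos φ₂ , cos φ₁ sin φ₂ − sin φ₁ cos φ₂ cos Δλ ) = atan2(0.4280, 0.4857) = 41.39°.
So the initial bearing is 41°.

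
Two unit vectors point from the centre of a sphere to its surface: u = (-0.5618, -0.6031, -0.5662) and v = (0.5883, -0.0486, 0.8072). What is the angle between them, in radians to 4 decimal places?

2.4314 rad

u·v = -0.7582; |u| = 1.0000, |v| = 1.0000.
cos θ = (u·v)/(|u||v|) = -0.7582, so θ = 2.4314 rad.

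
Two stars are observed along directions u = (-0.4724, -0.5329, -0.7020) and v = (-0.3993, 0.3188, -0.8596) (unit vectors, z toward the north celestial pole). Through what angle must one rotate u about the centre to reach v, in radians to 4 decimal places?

u·v = 0.6222; |u| = 1.0000, |v| = 1.0000.
cos θ = (u·v)/(|u||v|) = 0.6222, so θ = 0.8992 rad.

0.8992 rad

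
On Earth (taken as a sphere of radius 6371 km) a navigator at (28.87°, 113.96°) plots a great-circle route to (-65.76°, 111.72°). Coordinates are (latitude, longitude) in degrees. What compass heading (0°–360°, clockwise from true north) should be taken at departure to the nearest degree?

With φ₁ = 0.5039, φ₂ = -1.1477, Δλ = -0.0391 rad, the forward-azimuth formula gives
θ = atan2( sin Δλ cos φ₂ , cos φ₁ sin φ₂ − sin φ₁ cos φ₂ cos Δλ ) = atan2(-0.0160, -0.9966) = -179.08°.
Adding 360° brings this into [0°, 360°): 181°.

181°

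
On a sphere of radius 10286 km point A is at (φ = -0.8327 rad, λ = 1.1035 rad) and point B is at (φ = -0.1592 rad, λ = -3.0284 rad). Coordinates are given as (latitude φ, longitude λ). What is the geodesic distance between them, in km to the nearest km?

Let φ₁ = -0.8327 rad, φ₂ = -0.1592 rad, and Δλ = 2.1513 rad.
cos c = sin φ₁ sin φ₂ + cos φ₁ cos φ₂ cos Δλ = (-0.7398)(-0.1585) + (0.6729)(0.9874)(-0.5484) = -0.24709,
so c = arccos(-0.24709) = 1.82047 rad.
Distance = R·c = 10286 × 1.8205 ≈ 18725 km.

18725 km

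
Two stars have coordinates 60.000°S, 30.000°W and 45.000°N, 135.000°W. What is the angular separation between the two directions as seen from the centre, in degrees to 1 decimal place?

134.7°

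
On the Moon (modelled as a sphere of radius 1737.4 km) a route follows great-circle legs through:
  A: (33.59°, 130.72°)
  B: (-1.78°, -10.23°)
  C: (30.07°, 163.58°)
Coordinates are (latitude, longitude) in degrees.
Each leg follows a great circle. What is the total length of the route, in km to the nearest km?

8572 km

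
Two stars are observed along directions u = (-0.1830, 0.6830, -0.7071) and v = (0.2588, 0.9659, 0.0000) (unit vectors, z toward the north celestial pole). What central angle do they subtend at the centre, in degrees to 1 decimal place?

52.2°

u·v = 0.6123; |u| = 1.0000, |v| = 1.0000.
cos θ = (u·v)/(|u||v|) = 0.6124, so θ = 52.2°.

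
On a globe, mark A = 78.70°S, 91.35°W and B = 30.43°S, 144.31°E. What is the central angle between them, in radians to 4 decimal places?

Let φ₁ = -1.3736 rad, φ₂ = -0.5311 rad, and Δλ = -2.1701 rad.
cos c = sin φ₁ sin φ₂ + cos φ₁ cos φ₂ cos Δλ = (-0.9806)(-0.5065) + (0.1959)(0.8622)(-0.5641) = 0.40136,
so c = arccos(0.40136) = 1.15780 rad.
So the angular separation is 1.1578 rad.

1.1578 rad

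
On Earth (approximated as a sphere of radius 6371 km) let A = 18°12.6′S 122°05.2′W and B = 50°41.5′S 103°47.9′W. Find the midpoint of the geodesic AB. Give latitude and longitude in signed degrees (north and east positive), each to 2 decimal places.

Central angle δ = 0.6212 rad. Interpolating on the sphere with fraction f = 0.5:
P = [sin((1−f)δ)·A + sin(fδ)·B] / sin δ = 0.5251·A + 0.5251·B in Cartesian coordinates,
giving P = (-0.3443, -0.7457, -0.5704), i.e. latitude -34.78°, longitude -114.78°.

-34.78°, -114.78°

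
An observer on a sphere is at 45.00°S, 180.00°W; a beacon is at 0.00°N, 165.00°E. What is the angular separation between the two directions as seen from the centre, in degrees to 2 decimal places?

46.92°

With latitudes φ₁ = -45.000°, φ₂ = 0.000° and longitude difference Δλ = -15.000°:
Haversine: a = sin²(Δφ/2) + cos φ₁ cos φ₂ sin²(Δλ/2) = 0.1464 + (0.7071)(1.0000)(0.0170) = 0.15849.
Central angle c = 2·arcsin(√a) = 0.81892 rad.
So the angular separation is 46.92°.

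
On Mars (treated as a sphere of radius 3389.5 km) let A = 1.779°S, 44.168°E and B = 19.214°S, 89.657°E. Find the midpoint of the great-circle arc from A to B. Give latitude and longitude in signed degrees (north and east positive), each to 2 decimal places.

-11.36°, 66.23°

The central angle between A and B is δ = 0.8340 rad.
With f = 0.5, the slerp weights are sin((1−f)δ)/sin δ = 0.5469 and sin(fδ)/sin δ = 0.5469.
Weighted sum of the unit vectors: (0.5469)·(0.7170,0.6964,-0.0310) + (0.5469)·(0.0057,0.9443,-0.3291) = (0.3952, 0.8972, -0.1969).
Converting back: φ = atan2(z, √(x²+y²)) = -11.36°, λ = atan2(y, x) = 66.23°.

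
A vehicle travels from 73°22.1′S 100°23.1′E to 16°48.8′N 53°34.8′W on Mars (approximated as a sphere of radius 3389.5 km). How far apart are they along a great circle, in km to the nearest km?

Let φ₁ = -1.2805 rad, φ₂ = 0.2934 rad, and Δλ = -2.6872 rad.
Haversine: a = sin²(Δφ/2) + cos φ₁ cos φ₂ sin²(Δλ/2) = 0.5016 + (0.2862)(0.9573)(0.9493) = 0.76167.
Central angle c = 2·arcsin(√a) = 2.12156 rad.
Distance = R·c = 3389.5 × 2.1216 ≈ 7191 km.

7191 km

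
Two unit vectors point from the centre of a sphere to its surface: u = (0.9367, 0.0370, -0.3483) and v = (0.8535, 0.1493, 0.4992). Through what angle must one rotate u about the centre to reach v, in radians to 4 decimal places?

0.8878 rad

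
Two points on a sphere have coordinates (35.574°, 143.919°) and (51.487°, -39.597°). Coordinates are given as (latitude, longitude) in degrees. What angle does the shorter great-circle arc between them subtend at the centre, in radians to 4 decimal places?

1.6211 rad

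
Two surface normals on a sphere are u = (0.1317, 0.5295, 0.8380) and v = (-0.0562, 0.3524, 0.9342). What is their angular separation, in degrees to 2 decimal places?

u·v = 0.9621; |u| = 1.0000, |v| = 1.0000.
cos θ = (u·v)/(|u||v|) = 0.9620, so θ = 15.84°.

15.84°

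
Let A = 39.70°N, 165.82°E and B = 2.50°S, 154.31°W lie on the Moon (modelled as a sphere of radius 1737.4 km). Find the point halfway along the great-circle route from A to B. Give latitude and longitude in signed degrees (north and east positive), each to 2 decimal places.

19.68°, -171.55°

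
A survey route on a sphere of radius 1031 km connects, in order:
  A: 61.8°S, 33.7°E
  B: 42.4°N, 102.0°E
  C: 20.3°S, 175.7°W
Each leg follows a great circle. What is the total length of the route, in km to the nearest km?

Leg A→B: central angle 2.0547 rad, distance 2118.4 km.
Leg B→C: central angle 1.7124 rad, distance 1765.5 km.
Total: 2118.4 + 1765.5 ≈ 3884 km.

3884 km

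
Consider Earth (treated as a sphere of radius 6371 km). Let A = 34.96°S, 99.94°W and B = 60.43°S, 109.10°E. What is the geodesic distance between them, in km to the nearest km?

9082 km

Let φ₁ = -0.6102 rad, φ₂ = -1.0547 rad, and Δλ = -2.6347 rad.
Haversine: a = sin²(Δφ/2) + cos φ₁ cos φ₂ sin²(Δλ/2) = 0.0486 + (0.8196)(0.4935)(0.9371) = 0.42761.
Central angle c = 2·arcsin(√a) = 1.42551 rad.
Distance = R·c = 6371 × 1.4255 ≈ 9082 km.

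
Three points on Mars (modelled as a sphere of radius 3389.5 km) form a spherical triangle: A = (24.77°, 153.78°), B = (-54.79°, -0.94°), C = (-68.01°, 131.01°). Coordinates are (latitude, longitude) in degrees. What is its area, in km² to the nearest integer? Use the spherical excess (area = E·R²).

5220822 km²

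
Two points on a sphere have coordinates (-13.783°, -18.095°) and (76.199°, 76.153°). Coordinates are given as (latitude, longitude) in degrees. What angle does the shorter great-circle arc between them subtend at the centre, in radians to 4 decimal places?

1.8220 rad

In radians: φ₁ = -0.2406, φ₂ = 1.3299, Δλ = 94.248° = 1.6449 rad.
cos c = sin φ₁ sin φ₂ + cos φ₁ cos φ₂ cos Δλ = (-0.2382)(0.9711) + (0.9712)(0.2386)(-0.0741) = -0.24853,
so c = arccos(-0.24853) = 1.82196 rad.
So the angular separation is 1.8220 rad.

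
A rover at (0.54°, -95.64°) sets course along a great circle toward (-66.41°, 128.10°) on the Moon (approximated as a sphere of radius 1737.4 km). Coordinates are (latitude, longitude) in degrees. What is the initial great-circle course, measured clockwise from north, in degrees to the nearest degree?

197°

With φ₁ = 0.0094, φ₂ = -1.1591, Δλ = -2.3782 rad, the forward-azimuth formula gives
θ = atan2( sin Δλ cos φ₂ , cos φ₁ sin φ₂ − sin φ₁ cos φ₂ cos Δλ ) = atan2(-0.2767, -0.9137) = -163.15°.
Adding 360° brings this into [0°, 360°): 197°.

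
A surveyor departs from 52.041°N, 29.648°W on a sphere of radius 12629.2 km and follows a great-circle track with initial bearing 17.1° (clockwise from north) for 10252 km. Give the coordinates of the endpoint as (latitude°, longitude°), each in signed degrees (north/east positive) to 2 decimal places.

75.73°, 90.40°

Angular distance δ = d/R = 10252/12629.2 = 0.81177 rad; initial bearing θ = 0.2985 rad.
sin φ₂ = sin φ₁ cos δ + cos φ₁ sin δ cos θ = (0.7885)(0.6882) + (0.6151)(0.7255)(0.9558) = 0.9692, so φ₂ = 75.73°.
Δλ = atan2(sin θ sin δ cos φ₁, cos δ − sin φ₁ sin φ₂) = atan2(0.1312, -0.0759) = 120.051°.
λ₂ = -29.648° + 120.051° = 90.40°.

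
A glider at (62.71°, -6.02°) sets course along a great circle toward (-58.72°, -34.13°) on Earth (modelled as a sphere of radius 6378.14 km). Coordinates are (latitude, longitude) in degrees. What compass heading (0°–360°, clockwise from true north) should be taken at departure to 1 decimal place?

197.0°

Δλ = -28.110° = -0.4906 rad.
y = sin Δλ · cos φ₂ = (-0.4712)(0.5192) = -0.2446
x = cos φ₁ sin φ₂ − sin φ₁ cos φ₂ cos Δλ = (0.4585)(-0.8546) − (0.8887)(0.5192)(0.8820) = -0.7988
θ = atan2(y, x) = -162.97°; adding 360° gives 197.0°.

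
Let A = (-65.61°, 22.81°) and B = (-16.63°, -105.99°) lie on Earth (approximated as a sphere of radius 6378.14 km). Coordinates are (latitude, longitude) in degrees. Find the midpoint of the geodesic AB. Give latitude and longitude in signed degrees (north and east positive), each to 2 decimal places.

-57.25°, -81.28°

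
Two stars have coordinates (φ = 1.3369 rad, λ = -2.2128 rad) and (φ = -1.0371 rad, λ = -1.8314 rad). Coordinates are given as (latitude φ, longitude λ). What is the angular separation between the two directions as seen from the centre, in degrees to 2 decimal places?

136.72°

In radians: φ₁ = 1.3369, φ₂ = -1.0371, Δλ = 21.853° = 0.3814 rad.
Haversine: a = sin²(Δφ/2) + cos φ₁ cos φ₂ sin²(Δλ/2) = 0.8598 + (0.2318)(0.5087)(0.0359) = 0.86403.
Central angle c = 2·arcsin(√a) = 2.38628 rad.
So the angular separation is 136.72°.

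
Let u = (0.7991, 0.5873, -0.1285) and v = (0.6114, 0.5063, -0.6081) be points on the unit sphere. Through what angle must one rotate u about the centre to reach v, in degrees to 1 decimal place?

30.2°

u·v = 0.8641; |u| = 1.0000, |v| = 1.0000.
cos θ = (u·v)/(|u||v|) = 0.8641, so θ = 30.2°.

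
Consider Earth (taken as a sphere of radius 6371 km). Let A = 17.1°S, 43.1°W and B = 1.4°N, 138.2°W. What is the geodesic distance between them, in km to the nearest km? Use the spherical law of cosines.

10595 km

In radians: φ₁ = -0.2985, φ₂ = 0.0244, Δλ = -95.100° = -1.6598 rad.
cos c = sin φ₁ sin φ₂ + cos φ₁ cos φ₂ cos Δλ = (-0.2940)(0.0244) + (0.9558)(0.9997)(-0.0889) = -0.09212,
so c = arccos(-0.09212) = 1.66305 rad.
Distance = R·c = 6371 × 1.6631 ≈ 10595 km.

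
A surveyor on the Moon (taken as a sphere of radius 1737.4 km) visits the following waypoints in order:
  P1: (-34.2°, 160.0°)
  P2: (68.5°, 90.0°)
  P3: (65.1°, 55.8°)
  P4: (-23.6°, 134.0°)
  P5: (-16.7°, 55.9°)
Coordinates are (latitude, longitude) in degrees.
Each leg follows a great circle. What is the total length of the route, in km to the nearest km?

9333 km

Leg P1→P2: central angle 2.0035 rad, distance 3480.8 km.
Leg P2→P3: central angle 0.2391 rad, distance 415.4 km.
Leg P3→P4: central angle 1.8590 rad, distance 3229.8 km.
Leg P4→P5: central angle 1.2703 rad, distance 2206.9 km.
Total: 3480.8 + 415.4 + 3229.8 + 2206.9 ≈ 9333 km.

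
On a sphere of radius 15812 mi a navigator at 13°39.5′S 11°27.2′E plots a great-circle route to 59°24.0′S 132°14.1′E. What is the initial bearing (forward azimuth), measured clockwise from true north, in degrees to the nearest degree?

Δλ = 120.782° = 2.1080 rad.
y = sin Δλ · cos φ₂ = (0.8591)(0.5090) = 0.4373
x = cos φ₁ sin φ₂ − sin φ₁ cos φ₂ cos Δλ = (0.9717)(-0.8607) − (-0.2361)(0.5090)(-0.5118) = -0.8979
θ = atan2(y, x) = 154.03°, so the bearing is 154°.

154°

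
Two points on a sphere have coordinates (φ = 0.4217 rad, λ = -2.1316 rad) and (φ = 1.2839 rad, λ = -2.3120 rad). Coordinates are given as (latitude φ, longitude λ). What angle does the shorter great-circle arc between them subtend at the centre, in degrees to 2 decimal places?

49.72°

Let φ₁ = 0.4217 rad, φ₂ = 1.2839 rad, and Δλ = -0.1804 rad.
Haversine: a = sin²(Δφ/2) + cos φ₁ cos φ₂ sin²(Δλ/2) = 0.1746 + (0.9124)(0.2830)(0.0081) = 0.17671.
Central angle c = 2·arcsin(√a) = 0.86771 rad.
So the angular separation is 49.72°.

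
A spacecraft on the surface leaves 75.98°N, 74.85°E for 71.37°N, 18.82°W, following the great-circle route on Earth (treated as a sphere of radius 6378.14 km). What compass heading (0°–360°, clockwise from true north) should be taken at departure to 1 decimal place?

308.0°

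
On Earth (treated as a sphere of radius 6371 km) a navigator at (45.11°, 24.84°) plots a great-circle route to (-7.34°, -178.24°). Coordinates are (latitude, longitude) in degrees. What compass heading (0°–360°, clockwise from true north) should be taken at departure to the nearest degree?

35°

Δλ = 156.920° = 2.7388 rad.
y = sin Δλ · cos φ₂ = (0.3920)(0.9918) = 0.3888
x = cos φ₁ sin φ₂ − sin φ₁ cos φ₂ cos Δλ = (0.7057)(-0.1278) − (0.7085)(0.9918)(-0.9200) = 0.5563
θ = atan2(y, x) = 34.95°, so the bearing is 35°.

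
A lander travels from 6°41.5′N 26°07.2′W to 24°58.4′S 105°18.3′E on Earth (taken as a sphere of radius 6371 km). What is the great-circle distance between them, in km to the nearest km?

14473 km

With latitudes φ₁ = 6.692°, φ₂ = -24.973° and longitude difference Δλ = 131.425°:
cos c = sin φ₁ sin φ₂ + cos φ₁ cos φ₂ cos Δλ = (0.1165)(-0.4222) + (0.9932)(0.9065)(-0.6616) = -0.64489,
so c = arccos(-0.64489) = 2.27168 rad.
Distance = R·c = 6371 × 2.2717 ≈ 14473 km.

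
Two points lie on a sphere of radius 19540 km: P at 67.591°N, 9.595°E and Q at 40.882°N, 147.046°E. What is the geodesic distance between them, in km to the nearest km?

With latitudes φ₁ = 67.591°, φ₂ = 40.882° and longitude difference Δλ = 137.451°:
Haversine: a = sin²(Δφ/2) + cos φ₁ cos φ₂ sin²(Δλ/2) = 0.0533 + (0.3812)(0.7561)(0.8683) = 0.30363.
Central angle c = 2·arcsin(√a) = 1.16718 rad.
Distance = R·c = 19540 × 1.1672 ≈ 22807 km.

22807 km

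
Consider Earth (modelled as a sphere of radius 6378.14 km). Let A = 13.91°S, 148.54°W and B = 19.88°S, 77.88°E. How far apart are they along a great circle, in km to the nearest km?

Let φ₁ = -0.2428 rad, φ₂ = -0.3470 rad, and Δλ = -2.3314 rad.
cos c = sin φ₁ sin φ₂ + cos φ₁ cos φ₂ cos Δλ = (-0.2404)(-0.3401) + (0.9707)(0.9404)(-0.6894) = -0.54753,
so c = arccos(-0.54753) = 2.15020 rad.
Distance = R·c = 6378.14 × 2.1502 ≈ 13714 km.

13714 km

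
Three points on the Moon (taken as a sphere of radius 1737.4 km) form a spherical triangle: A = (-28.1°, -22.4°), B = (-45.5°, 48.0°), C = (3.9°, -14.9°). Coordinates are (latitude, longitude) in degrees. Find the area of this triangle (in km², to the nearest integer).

Side lengths (central angles): a = 1.2974, b = 0.5726, c = 0.9964 rad; semiperimeter s = 1.4331.
By l'Huilier's theorem, tan(E/4) = √[tan(s/2) tan((s−a)/2) tan((s−b)/2) tan((s−c)/2)], giving spherical excess E = 0.3101 rad.
Area = E·R² = 0.3101 × (1737.4)² ≈ 935926 km².

935926 km²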